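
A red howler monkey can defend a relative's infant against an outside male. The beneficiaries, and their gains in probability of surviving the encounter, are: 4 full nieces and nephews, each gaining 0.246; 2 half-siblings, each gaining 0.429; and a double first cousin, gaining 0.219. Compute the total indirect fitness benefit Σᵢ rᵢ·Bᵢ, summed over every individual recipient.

r to a full niece or nephew = 1/4 (full aunt/uncle↔niece/nephew: two paths of length 3 through the shared grandparent pair: r = 2·(1/2)^3 = 1/4).
r to a half-sibling = 0.25 (half-sibs share one parent — one path of length 2: r = (1/2)^2 = 1/4).
r to a double first cousin = 1/4 (double first cousins share both grandparent pairs — four paths of length 4: r = 4·(1/2)^4 = 1/4).
Summing one r·B term per recipient: 4·0.25·0.246 + 2·0.25·0.429 + 1·0.25·0.219 = 0.51525.

0.51525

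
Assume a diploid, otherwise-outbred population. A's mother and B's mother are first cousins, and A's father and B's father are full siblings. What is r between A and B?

0.15625

With two independent routes of shared ancestry, r is the sum of the two contributions.
A and B are related in two ways: second cousins through their mothers (r = 1/32) and first cousins through their fathers (r = 1/8).
r = 1/32 + 1/8 = 5/32 = 0.15625.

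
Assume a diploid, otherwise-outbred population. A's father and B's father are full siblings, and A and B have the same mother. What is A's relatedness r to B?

Relatedness sums over independent paths through distinct common ancestors.
A and B are related in two ways: first cousins through their fathers (r = 1/8) and half-sibs through their shared mother (r = 1/4).
r = 1/8 + 1/4 = 0.375.

0.375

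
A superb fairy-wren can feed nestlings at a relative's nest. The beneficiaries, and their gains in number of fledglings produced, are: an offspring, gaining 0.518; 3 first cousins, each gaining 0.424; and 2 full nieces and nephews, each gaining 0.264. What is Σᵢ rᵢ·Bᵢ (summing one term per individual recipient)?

r to an offspring = 1/2 (one parent–offspring link: r = (1/2)^1 = 1/2).
r to a first cousin = 0.125 (first cousins share one grandparent pair — two paths of length 4: r = 2·(1/2)^4 = 1/8).
r to a full niece or nephew = 0.25 (full aunt/uncle↔niece/nephew: two paths of length 3 through the shared grandparent pair: r = 2·(1/2)^3 = 1/4).
Summing one r·B term per recipient: 1·0.5·0.518 + 3·0.125·0.424 + 2·0.25·0.264 = 0.55.

0.55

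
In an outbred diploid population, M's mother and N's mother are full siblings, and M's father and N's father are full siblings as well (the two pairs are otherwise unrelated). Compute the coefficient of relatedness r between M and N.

0.25

Relatedness sums over independent paths through distinct common ancestors.
M and N are related in two ways: first cousins through their mothers (r = 1/8) and first cousins through their fathers (r = 1/8) — i.e. double first cousins.
r = 1/8 + 1/8 = 0.25.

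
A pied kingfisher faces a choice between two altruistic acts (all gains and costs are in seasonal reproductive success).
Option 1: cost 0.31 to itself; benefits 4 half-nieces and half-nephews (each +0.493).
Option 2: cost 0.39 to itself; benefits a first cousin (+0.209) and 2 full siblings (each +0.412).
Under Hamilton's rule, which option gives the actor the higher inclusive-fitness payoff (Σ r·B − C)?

Option 1: r to a half-niece or half-nephew = 0.125.
Option 1: Σ r·B − C = (4·0.125·0.493) − 0.31 = -0.0635.
Option 2: r to a first cousin = 0.125.
Option 2: r to a full sibling = 0.5.
Option 2: Σ r·B − C = (1·0.125·0.209 + 2·0.5·0.412) − 0.39 = 0.048125.
Option 2 has the higher net inclusive-fitness payoff.

Option 2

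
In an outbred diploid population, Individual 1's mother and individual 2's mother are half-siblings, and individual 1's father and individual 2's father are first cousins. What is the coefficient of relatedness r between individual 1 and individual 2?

0.09375

Independent pedigree routes through distinct common ancestors add.
Individual 1 and individual 2 are related in two ways: half first cousins through their mothers (r = 1/16) and second cousins through their fathers (r = 1/32).
r = 1/16 + 1/32 = 0.09375.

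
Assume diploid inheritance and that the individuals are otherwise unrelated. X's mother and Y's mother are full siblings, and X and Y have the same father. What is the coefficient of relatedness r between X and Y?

Wright's path rule: contributions from independent ancestry routes add.
X and Y are related in two ways: first cousins through their mothers (r = 1/8) and half-sibs through their shared father (r = 1/4).
r = 1/8 + 1/4 = 3/8 = 0.375.

0.375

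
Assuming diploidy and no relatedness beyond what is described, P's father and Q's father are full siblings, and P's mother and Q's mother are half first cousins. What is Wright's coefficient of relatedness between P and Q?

0.140625

Wright's path rule: contributions from independent ancestry routes add.
P and Q are related in two ways: first cousins through their fathers (r = 1/8) and half second cousins through their mothers (r = 1/64).
r = 1/8 + 1/64 = 0.140625.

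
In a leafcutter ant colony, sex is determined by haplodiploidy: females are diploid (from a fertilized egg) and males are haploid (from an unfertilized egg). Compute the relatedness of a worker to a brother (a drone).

Her haploid brother carries none of their father's genes and a random half of their mother's genome; that half matches the maternal half of her own genome with probability 1/2: r = 1/2 · 1/2 = 1/4.

0.25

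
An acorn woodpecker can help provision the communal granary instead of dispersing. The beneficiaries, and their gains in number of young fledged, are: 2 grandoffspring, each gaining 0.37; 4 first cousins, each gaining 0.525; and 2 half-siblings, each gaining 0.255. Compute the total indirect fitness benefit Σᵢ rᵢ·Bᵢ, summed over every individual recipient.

r to a grandoffspring = 1/4 (two parent–offspring links: r = (1/2)^2 = 1/4).
r to a first cousin = 1/8 (first cousins share one grandparent pair — two paths of length 4: r = 2·(1/2)^4 = 1/8).
r to a half-sibling = 0.25 (half-sibs share one parent — one path of length 2: r = (1/2)^2 = 1/4).
Summing one r·B term per recipient: 2·0.25·0.37 + 4·0.125·0.525 + 2·0.25·0.255 = 0.575.

0.575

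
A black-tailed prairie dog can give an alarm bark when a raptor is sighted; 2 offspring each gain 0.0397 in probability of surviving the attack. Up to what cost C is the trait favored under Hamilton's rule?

r to an offspring = 0.5 (one parent–offspring link: r = (1/2)^1 = 1/2).
Hamilton's rule: n·r·B > C, so the trait is favored while C < n·r·B = 2·0.5·0.0397 = 0.0397.

0.0397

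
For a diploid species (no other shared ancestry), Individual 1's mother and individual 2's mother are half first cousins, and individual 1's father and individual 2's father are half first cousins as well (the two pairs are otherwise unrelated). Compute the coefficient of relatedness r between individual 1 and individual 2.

0.03125

Relatedness sums over independent paths through distinct common ancestors.
Individual 1 and individual 2 are related in two ways: half second cousins through their mothers (r = 1/64) and half second cousins through their fathers (r = 1/64).
r = 1/64 + 1/64 = 0.03125.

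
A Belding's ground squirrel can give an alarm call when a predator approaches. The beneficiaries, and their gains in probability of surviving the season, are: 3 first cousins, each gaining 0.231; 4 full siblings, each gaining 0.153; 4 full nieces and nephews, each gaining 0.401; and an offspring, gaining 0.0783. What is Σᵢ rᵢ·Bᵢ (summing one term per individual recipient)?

r to a first cousin = 0.125 (first cousins share one grandparent pair — two paths of length 4: r = 2·(1/2)^4 = 1/8).
r to a full sibling = 1/2 (full sibs share both parents — two paths of length 2: r = 2·(1/2)^2 = 1/2).
r to a full niece or nephew = 1/4 (full aunt/uncle↔niece/nephew: two paths of length 3 through the shared grandparent pair: r = 2·(1/2)^3 = 1/4).
r to an offspring = 0.5 (one parent–offspring link: r = (1/2)^1 = 1/2).
Summing one r·B term per recipient: 3·0.125·0.231 + 4·0.5·0.153 + 4·0.25·0.401 + 1·0.5·0.0783 = 0.832775.

0.832775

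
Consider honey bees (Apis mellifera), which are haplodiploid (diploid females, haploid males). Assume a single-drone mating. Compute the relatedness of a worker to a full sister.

Haplodiploid full sisters inherit their father's entire haploid genome identically (contributing 1/2) and on average half of their mother's contribution (1/2 · 1/2 = 1/4); r = 1/2 + 1/4 = 3/4.

0.75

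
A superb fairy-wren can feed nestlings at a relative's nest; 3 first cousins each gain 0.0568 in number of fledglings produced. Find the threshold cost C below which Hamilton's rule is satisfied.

r to a first cousin = 1/8 (first cousins share one grandparent pair — two paths of length 4: r = 2·(1/2)^4 = 1/8).
Hamilton's rule: n·r·B > C, so the trait is favored while C < n·r·B = 3·0.125·0.0568 = 0.0213.

0.0213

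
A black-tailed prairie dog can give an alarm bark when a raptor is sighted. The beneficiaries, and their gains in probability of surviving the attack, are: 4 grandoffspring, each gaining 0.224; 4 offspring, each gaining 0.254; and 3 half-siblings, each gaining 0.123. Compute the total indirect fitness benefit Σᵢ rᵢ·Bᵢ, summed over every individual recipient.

r to a grandoffspring = 0.25 (two parent–offspring links: r = (1/2)^2 = 1/4).
r to an offspring = 0.5 (one parent–offspring link: r = (1/2)^1 = 1/2).
r to a half-sibling = 0.25 (half-sibs share one parent — one path of length 2: r = (1/2)^2 = 1/4).
Summing one r·B term per recipient: 4·0.25·0.224 + 4·0.5·0.254 + 3·0.25·0.123 = 0.82425.

0.82425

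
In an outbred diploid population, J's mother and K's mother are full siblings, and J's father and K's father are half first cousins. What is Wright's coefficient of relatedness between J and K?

Independent pedigree routes through distinct common ancestors add.
J and K are related in two ways: first cousins through their mothers (r = 1/8) and half second cousins through their fathers (r = 1/64).
r = 1/8 + 1/64 = 0.140625.

0.140625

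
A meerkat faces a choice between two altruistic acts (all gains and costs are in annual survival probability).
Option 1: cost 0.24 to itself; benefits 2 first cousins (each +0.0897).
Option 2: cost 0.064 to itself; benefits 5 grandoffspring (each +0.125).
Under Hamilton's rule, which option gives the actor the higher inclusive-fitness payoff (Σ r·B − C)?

Option 2

Option 1: r to a first cousin = 0.125.
Option 1: Σ r·B − C = (2·0.125·0.0897) − 0.24 = -0.217575.
Option 2: r to a grandoffspring = 0.25.
Option 2: Σ r·B − C = (5·0.25·0.125) − 0.064 = 0.09225.
Option 2 has the higher net inclusive-fitness payoff.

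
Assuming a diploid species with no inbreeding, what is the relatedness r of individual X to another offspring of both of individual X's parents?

Each parent–offspring link contributes a factor of 1/2, and independent paths through distinct common ancestors add.
Full sibs share both parents — two paths of length 2: r = 2·(1/2)^2 = 1/2.

0.5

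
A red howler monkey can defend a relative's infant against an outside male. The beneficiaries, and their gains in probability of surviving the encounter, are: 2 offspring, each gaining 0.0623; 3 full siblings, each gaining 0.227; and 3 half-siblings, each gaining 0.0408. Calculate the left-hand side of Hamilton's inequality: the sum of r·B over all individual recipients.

0.4334

r to an offspring = 0.5 (one parent–offspring link: r = (1/2)^1 = 1/2).
r to a full sibling = 1/2 (full sibs share both parents — two paths of length 2: r = 2·(1/2)^2 = 1/2).
r to a half-sibling = 0.25 (half-sibs share one parent — one path of length 2: r = (1/2)^2 = 1/4).
Summing one r·B term per recipient: 2·0.5·0.0623 + 3·0.5·0.227 + 3·0.25·0.0408 = 0.4334.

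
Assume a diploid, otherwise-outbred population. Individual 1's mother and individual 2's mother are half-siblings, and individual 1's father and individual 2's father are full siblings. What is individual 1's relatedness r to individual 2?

0.1875

With two independent routes of shared ancestry, r is the sum of the two contributions.
Individual 1 and individual 2 are related in two ways: half first cousins through their mothers (r = 1/16) and first cousins through their fathers (r = 1/8).
r = 1/16 + 1/8 = 0.1875.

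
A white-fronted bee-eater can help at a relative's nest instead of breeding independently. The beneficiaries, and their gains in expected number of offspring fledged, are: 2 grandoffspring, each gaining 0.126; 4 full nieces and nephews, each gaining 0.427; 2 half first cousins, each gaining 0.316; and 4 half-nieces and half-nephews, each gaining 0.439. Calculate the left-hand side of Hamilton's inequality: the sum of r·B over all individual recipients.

r to a grandoffspring = 1/4 (two parent–offspring links: r = (1/2)^2 = 1/4).
r to a full niece or nephew = 1/4 (full aunt/uncle↔niece/nephew: two paths of length 3 through the shared grandparent pair: r = 2·(1/2)^3 = 1/4).
r to a half first cousin = 0.0625 (half first cousins share one grandparent — one path of length 4: r = (1/2)^4 = 1/16).
r to a half-niece or half-nephew = 1/8 (half-aunt/uncle↔niece/nephew: one path of length 3: r = (1/2)^3 = 1/8).
Summing one r·B term per recipient: 2·0.25·0.126 + 4·0.25·0.427 + 2·0.0625·0.316 + 4·0.125·0.439 = 0.749.

0.749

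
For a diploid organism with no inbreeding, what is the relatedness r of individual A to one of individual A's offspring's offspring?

Each parent–offspring link contributes a factor of 1/2, and independent paths through distinct common ancestors add.
Two parent–offspring links: r = (1/2)^2 = 1/4.

0.25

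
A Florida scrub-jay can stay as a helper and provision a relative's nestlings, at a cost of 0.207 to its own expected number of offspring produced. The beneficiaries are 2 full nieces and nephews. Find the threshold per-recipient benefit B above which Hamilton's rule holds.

0.414

r to a full niece or nephew = 0.25 (full aunt/uncle↔niece/nephew: two paths of length 3 through the shared grandparent pair: r = 2·(1/2)^3 = 1/4).
Hamilton's rule with n recipients of equal r: n·r·B > C, so B > C/(n·r) = 0.207/(2·0.25) = 0.414.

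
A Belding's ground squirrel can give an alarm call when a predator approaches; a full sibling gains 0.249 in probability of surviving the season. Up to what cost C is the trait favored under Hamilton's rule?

r to a full sibling = 0.5 (full sibs share both parents — two paths of length 2: r = 2·(1/2)^2 = 1/2).
Hamilton's rule: n·r·B > C, so the trait is favored while C < n·r·B = 1·0.5·0.249 = 0.1245.

0.1245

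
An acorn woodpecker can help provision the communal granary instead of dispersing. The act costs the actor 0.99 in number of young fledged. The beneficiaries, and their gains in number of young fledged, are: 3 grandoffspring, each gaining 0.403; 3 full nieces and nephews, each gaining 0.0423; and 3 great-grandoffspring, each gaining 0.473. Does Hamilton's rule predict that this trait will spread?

Hamilton's rule: the trait is favored when the sum of r·B over every recipient exceeds the actor's cost C.
r to a grandoffspring = 0.25 (two parent–offspring links: r = (1/2)^2 = 1/4).
r to a full niece or nephew = 1/4 (full aunt/uncle↔niece/nephew: two paths of length 3 through the shared grandparent pair: r = 2·(1/2)^3 = 1/4).
r to a great-grandoffspring = 1/8 (three parent–offspring links: r = (1/2)^3 = 1/8).
Summing one r·B term per recipient: 3·0.25·0.403 + 3·0.25·0.0423 + 3·0.125·0.473 = 0.51135.
0.51135 < 0.99: the indirect benefit is less than the cost.

No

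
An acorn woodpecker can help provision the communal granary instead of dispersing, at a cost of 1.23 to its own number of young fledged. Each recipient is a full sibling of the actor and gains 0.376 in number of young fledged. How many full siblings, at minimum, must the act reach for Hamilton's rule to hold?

r to a full sibling = 1/2 (full sibs share both parents — two paths of length 2: r = 2·(1/2)^2 = 1/2).
Hamilton's rule: n·r·B > C  ⇒  n > C/(r·B) = 1.23/(0.5·0.376) = 6.543.
The smallest integer exceeding 6.543 is 7.

7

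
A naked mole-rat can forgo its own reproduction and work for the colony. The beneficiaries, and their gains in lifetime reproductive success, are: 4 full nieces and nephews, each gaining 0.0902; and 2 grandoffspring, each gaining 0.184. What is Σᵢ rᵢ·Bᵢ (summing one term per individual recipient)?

r to a full niece or nephew = 0.25 (full aunt/uncle↔niece/nephew: two paths of length 3 through the shared grandparent pair: r = 2·(1/2)^3 = 1/4).
r to a grandoffspring = 0.25 (two parent–offspring links: r = (1/2)^2 = 1/4).
Summing one r·B term per recipient: 4·0.25·0.0902 + 2·0.25·0.184 = 0.1822.

0.1822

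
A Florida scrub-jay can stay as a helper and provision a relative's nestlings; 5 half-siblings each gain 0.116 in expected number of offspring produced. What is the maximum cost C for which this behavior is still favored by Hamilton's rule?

0.145

r to a half-sibling = 0.25 (half-sibs share one parent — one path of length 2: r = (1/2)^2 = 1/4).
Hamilton's rule: n·r·B > C, so the trait is favored while C < n·r·B = 5·0.25·0.116 = 0.145.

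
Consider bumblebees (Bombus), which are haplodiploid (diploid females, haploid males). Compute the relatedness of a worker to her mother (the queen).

One meiotic link between diploid queen and diploid daughter: r = 1/2.

0.5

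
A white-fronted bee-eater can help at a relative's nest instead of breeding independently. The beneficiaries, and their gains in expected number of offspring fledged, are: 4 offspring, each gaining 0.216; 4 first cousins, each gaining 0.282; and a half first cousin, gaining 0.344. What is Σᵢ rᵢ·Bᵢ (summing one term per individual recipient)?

0.5945

r to an offspring = 0.5 (one parent–offspring link: r = (1/2)^1 = 1/2).
r to a first cousin = 0.125 (first cousins share one grandparent pair — two paths of length 4: r = 2·(1/2)^4 = 1/8).
r to a half first cousin = 0.0625 (half first cousins share one grandparent — one path of length 4: r = (1/2)^4 = 1/16).
Summing one r·B term per recipient: 4·0.5·0.216 + 4·0.125·0.282 + 1·0.0625·0.344 = 0.5945.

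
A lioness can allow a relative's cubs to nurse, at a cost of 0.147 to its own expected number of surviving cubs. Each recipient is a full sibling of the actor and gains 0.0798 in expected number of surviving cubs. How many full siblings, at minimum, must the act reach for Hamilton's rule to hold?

r to a full sibling = 1/2 (full sibs share both parents — two paths of length 2: r = 2·(1/2)^2 = 1/2).
Hamilton's rule: n·r·B > C  ⇒  n > C/(r·B) = 0.147/(0.5·0.0798) = 3.684.
The smallest integer exceeding 3.684 is 4.

4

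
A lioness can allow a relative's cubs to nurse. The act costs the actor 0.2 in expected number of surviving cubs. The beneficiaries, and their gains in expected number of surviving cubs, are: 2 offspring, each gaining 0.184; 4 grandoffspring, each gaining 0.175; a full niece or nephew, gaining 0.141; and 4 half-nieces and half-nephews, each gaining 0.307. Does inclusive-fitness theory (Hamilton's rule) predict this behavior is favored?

Hamilton's rule: the trait is favored when the sum of r·B over every recipient exceeds the actor's cost C.
r to an offspring = 1/2 (one parent–offspring link: r = (1/2)^1 = 1/2).
r to a grandoffspring = 1/4 (two parent–offspring links: r = (1/2)^2 = 1/4).
r to a full niece or nephew = 1/4 (full aunt/uncle↔niece/nephew: two paths of length 3 through the shared grandparent pair: r = 2·(1/2)^3 = 1/4).
r to a half-niece or half-nephew = 1/8 (half-aunt/uncle↔niece/nephew: one path of length 3: r = (1/2)^3 = 1/8).
Summing one r·B term per recipient: 2·0.5·0.184 + 4·0.25·0.175 + 1·0.25·0.141 + 4·0.125·0.307 = 0.54775.
0.54775 > 0.2: the indirect benefit exceeds the cost.

Yes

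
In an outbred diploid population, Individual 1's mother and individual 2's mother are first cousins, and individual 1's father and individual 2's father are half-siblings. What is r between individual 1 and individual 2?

Relatedness sums over independent paths through distinct common ancestors.
Individual 1 and individual 2 are related in two ways: second cousins through their mothers (r = 1/32) and half first cousins through their fathers (r = 1/16).
r = 1/32 + 1/16 = 0.09375.

0.09375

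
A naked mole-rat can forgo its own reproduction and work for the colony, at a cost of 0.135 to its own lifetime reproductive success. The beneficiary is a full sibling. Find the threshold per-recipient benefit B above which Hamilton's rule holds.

0.27

r to a full sibling = 1/2 (full sibs share both parents — two paths of length 2: r = 2·(1/2)^2 = 1/2).
Hamilton's rule with n recipients of equal r: n·r·B > C, so B > C/(n·r) = 0.135/(1·0.5) = 0.27.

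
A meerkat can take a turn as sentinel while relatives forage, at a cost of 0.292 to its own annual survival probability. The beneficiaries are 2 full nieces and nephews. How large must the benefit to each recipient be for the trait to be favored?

0.584

r to a full niece or nephew = 1/4 (full aunt/uncle↔niece/nephew: two paths of length 3 through the shared grandparent pair: r = 2·(1/2)^3 = 1/4).
Hamilton's rule with n recipients of equal r: n·r·B > C, so B > C/(n·r) = 0.292/(2·0.25) = 0.584.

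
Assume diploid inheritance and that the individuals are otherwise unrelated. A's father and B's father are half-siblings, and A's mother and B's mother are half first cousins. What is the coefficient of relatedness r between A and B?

Wright's path rule: contributions from independent ancestry routes add.
A and B are related in two ways: half first cousins through their fathers (r = 1/16) and half second cousins through their mothers (r = 1/64).
r = 1/16 + 1/64 = 0.078125.

0.078125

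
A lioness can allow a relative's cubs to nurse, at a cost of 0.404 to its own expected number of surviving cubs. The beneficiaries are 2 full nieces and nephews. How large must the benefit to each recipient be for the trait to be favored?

0.808

r to a full niece or nephew = 0.25 (full aunt/uncle↔niece/nephew: two paths of length 3 through the shared grandparent pair: r = 2·(1/2)^3 = 1/4).
Hamilton's rule with n recipients of equal r: n·r·B > C, so B > C/(n·r) = 0.404/(2·0.25) = 0.808.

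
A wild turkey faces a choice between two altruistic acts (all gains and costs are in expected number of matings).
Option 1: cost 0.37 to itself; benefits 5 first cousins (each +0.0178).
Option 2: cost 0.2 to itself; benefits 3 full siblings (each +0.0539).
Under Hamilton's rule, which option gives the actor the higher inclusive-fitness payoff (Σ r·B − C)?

Option 2

Option 1: r to a first cousin = 0.125.
Option 1: Σ r·B − C = (5·0.125·0.0178) − 0.37 = -0.358875.
Option 2: r to a full sibling = 0.5.
Option 2: Σ r·B − C = (3·0.5·0.0539) − 0.2 = -0.11915.
Option 2 has the higher net inclusive-fitness payoff.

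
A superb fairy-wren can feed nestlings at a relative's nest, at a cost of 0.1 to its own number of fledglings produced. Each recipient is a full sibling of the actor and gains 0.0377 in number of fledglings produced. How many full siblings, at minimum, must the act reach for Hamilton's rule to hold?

r to a full sibling = 0.5 (full sibs share both parents — two paths of length 2: r = 2·(1/2)^2 = 1/2).
Hamilton's rule: n·r·B > C  ⇒  n > C/(r·B) = 0.1/(0.5·0.0377) = 5.305.
The smallest integer exceeding 5.305 is 6.

6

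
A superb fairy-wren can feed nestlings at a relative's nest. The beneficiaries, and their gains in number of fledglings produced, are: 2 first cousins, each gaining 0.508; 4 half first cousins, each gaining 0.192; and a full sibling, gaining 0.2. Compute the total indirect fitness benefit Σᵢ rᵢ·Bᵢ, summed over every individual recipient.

0.275

r to a first cousin = 0.125 (first cousins share one grandparent pair — two paths of length 4: r = 2·(1/2)^4 = 1/8).
r to a half first cousin = 1/16 (half first cousins share one grandparent — one path of length 4: r = (1/2)^4 = 1/16).
r to a full sibling = 0.5 (full sibs share both parents — two paths of length 2: r = 2·(1/2)^2 = 1/2).
Summing one r·B term per recipient: 2·0.125·0.508 + 4·0.0625·0.192 + 1·0.5·0.2 = 0.275.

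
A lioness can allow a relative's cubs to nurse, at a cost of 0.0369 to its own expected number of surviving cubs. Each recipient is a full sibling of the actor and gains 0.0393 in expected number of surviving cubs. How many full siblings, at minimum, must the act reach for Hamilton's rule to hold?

2

r to a full sibling = 1/2 (full sibs share both parents — two paths of length 2: r = 2·(1/2)^2 = 1/2).
Hamilton's rule: n·r·B > C  ⇒  n > C/(r·B) = 0.0369/(0.5·0.0393) = 1.878.
The smallest integer exceeding 1.878 is 2.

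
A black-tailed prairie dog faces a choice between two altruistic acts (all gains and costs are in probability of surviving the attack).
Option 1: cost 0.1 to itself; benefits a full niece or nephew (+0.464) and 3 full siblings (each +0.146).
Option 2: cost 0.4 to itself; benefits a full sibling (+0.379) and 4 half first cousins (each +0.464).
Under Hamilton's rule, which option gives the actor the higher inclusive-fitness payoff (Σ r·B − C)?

Option 1

Option 1: r to a full niece or nephew = 0.25.
Option 1: r to a full sibling = 0.5.
Option 1: Σ r·B − C = (1·0.25·0.464 + 3·0.5·0.146) − 0.1 = 0.235.
Option 2: r to a full sibling = 0.5.
Option 2: r to a half first cousin = 0.0625.
Option 2: Σ r·B − C = (1·0.5·0.379 + 4·0.0625·0.464) − 0.4 = -0.0945.
Option 1 has the higher net inclusive-fitness payoff.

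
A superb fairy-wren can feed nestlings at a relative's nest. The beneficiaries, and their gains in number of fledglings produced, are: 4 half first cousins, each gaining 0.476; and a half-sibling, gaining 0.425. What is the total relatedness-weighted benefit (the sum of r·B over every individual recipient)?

r to a half first cousin = 1/16 (half first cousins share one grandparent — one path of length 4: r = (1/2)^4 = 1/16).
r to a half-sibling = 0.25 (half-sibs share one parent — one path of length 2: r = (1/2)^2 = 1/4).
Summing one r·B term per recipient: 4·0.0625·0.476 + 1·0.25·0.425 = 0.22525.

0.22525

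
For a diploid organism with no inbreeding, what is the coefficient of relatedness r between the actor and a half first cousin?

Half first cousins share one grandparent — one path of length 4: r = (1/2)^4 = 1/16.

0.0625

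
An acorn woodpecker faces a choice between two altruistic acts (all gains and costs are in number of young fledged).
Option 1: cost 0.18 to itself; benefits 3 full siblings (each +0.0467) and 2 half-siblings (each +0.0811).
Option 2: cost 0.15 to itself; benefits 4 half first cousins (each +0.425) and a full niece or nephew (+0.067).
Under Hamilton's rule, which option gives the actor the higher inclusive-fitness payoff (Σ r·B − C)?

Option 1: r to a full sibling = 0.5.
Option 1: r to a half-sibling = 0.25.
Option 1: Σ r·B − C = (3·0.5·0.0467 + 2·0.25·0.0811) − 0.18 = -0.0694.
Option 2: r to a half first cousin = 0.0625.
Option 2: r to a full niece or nephew = 0.25.
Option 2: Σ r·B − C = (4·0.0625·0.425 + 1·0.25·0.067) − 0.15 = -0.027.
Option 2 has the higher net inclusive-fitness payoff.

Option 2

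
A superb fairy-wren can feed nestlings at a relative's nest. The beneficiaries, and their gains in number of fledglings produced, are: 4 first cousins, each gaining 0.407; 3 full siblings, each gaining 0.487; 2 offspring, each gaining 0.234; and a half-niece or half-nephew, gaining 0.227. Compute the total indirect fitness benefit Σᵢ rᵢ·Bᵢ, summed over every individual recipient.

r to a first cousin = 0.125 (first cousins share one grandparent pair — two paths of length 4: r = 2·(1/2)^4 = 1/8).
r to a full sibling = 0.5 (full sibs share both parents — two paths of length 2: r = 2·(1/2)^2 = 1/2).
r to an offspring = 1/2 (one parent–offspring link: r = (1/2)^1 = 1/2).
r to a half-niece or half-nephew = 1/8 (half-aunt/uncle↔niece/nephew: one path of length 3: r = (1/2)^3 = 1/8).
Summing one r·B term per recipient: 4·0.125·0.407 + 3·0.5·0.487 + 2·0.5·0.234 + 1·0.125·0.227 = 1.196375.

1.196375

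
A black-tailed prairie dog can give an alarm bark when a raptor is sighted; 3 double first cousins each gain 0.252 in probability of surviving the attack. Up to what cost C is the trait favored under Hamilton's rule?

r to a double first cousin = 1/4 (double first cousins share both grandparent pairs — four paths of length 4: r = 4·(1/2)^4 = 1/4).
Hamilton's rule: n·r·B > C, so the trait is favored while C < n·r·B = 3·0.25·0.252 = 0.189.

0.189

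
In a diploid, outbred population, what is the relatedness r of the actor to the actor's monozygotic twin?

Each parent–offspring link contributes a factor of 1/2, and independent paths through distinct common ancestors add.
Monozygotic twins share every allele identical by descent: r = 1.

1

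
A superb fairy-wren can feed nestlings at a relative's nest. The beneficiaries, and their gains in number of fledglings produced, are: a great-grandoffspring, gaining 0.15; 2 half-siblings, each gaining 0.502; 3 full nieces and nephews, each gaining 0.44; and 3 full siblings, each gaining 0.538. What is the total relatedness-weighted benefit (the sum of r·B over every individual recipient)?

r to a great-grandoffspring = 0.125 (three parent–offspring links: r = (1/2)^3 = 1/8).
r to a half-sibling = 1/4 (half-sibs share one parent — one path of length 2: r = (1/2)^2 = 1/4).
r to a full niece or nephew = 1/4 (full aunt/uncle↔niece/nephew: two paths of length 3 through the shared grandparent pair: r = 2·(1/2)^3 = 1/4).
r to a full sibling = 0.5 (full sibs share both parents — two paths of length 2: r = 2·(1/2)^2 = 1/2).
Summing one r·B term per recipient: 1·0.125·0.15 + 2·0.25·0.502 + 3·0.25·0.44 + 3·0.5·0.538 = 1.40675.

1.40675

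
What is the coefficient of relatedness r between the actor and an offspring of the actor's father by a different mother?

Each parent–offspring link contributes a factor of 1/2, and independent paths through distinct common ancestors add.
Half-sibs share one parent — one path of length 2: r = (1/2)^2 = 1/4.

0.25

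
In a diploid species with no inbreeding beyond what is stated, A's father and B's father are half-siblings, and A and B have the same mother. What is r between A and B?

0.3125

Relatedness sums over independent paths through distinct common ancestors.
A and B are related in two ways: half first cousins through their fathers (r = 1/16) and half-sibs through their shared mother (r = 1/4).
r = 1/16 + 1/4 = 5/16 = 0.3125.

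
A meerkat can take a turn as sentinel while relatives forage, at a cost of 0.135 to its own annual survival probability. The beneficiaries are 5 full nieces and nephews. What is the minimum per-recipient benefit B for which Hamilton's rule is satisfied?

r to a full niece or nephew = 1/4 (full aunt/uncle↔niece/nephew: two paths of length 3 through the shared grandparent pair: r = 2·(1/2)^3 = 1/4).
Hamilton's rule with n recipients of equal r: n·r·B > C, so B > C/(n·r) = 0.135/(5·0.25) = 0.108.

0.108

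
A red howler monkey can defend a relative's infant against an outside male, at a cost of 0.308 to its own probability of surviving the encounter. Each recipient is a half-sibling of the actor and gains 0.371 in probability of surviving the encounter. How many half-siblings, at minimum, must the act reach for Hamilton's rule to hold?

4

r to a half-sibling = 0.25 (half-sibs share one parent — one path of length 2: r = (1/2)^2 = 1/4).
Hamilton's rule: n·r·B > C  ⇒  n > C/(r·B) = 0.308/(0.25·0.371) = 3.321.
The smallest integer exceeding 3.321 is 4.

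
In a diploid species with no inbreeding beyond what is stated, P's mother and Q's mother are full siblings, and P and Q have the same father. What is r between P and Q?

0.375

With two independent routes of shared ancestry, r is the sum of the two contributions.
P and Q are related in two ways: first cousins through their mothers (r = 1/8) and half-sibs through their shared father (r = 1/4).
r = 1/8 + 1/4 = 3/8 = 0.375.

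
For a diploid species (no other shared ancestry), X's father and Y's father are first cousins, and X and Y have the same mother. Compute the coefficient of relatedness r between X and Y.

0.28125

Independent pedigree routes through distinct common ancestors add.
X and Y are related in two ways: second cousins through their fathers (r = 1/32) and half-sibs through their shared mother (r = 1/4).
r = 1/32 + 1/4 = 9/32 = 0.28125.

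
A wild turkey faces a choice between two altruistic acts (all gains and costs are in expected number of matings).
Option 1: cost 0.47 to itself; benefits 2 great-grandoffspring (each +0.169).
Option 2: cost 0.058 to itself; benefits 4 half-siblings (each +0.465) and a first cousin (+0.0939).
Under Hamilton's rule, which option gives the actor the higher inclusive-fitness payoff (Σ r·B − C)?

Option 1: r to a great-grandoffspring = 0.125.
Option 1: Σ r·B − C = (2·0.125·0.169) − 0.47 = -0.42775.
Option 2: r to a half-sibling = 0.25.
Option 2: r to a first cousin = 0.125.
Option 2: Σ r·B − C = (4·0.25·0.465 + 1·0.125·0.0939) − 0.058 = 0.4187375.
Option 2 has the higher net inclusive-fitness payoff.

Option 2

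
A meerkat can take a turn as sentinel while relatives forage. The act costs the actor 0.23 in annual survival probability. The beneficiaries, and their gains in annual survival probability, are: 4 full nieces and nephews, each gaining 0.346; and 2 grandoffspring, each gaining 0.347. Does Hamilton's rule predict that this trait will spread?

Yes

Hamilton's rule: the trait is favored when the sum of r·B over every recipient exceeds the actor's cost C.
r to a full niece or nephew = 1/4 (full aunt/uncle↔niece/nephew: two paths of length 3 through the shared grandparent pair: r = 2·(1/2)^3 = 1/4).
r to a grandoffspring = 1/4 (two parent–offspring links: r = (1/2)^2 = 1/4).
Summing one r·B term per recipient: 4·0.25·0.346 + 2·0.25·0.347 = 0.5195.
0.5195 > 0.23: the indirect benefit exceeds the cost.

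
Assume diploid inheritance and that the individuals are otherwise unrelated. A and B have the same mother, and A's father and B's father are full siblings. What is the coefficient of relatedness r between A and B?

0.375

With two independent routes of shared ancestry, r is the sum of the two contributions.
A and B are related in two ways: half-sibs through their shared mother (r = 1/4) and first cousins through their fathers (r = 1/8).
r = 1/4 + 1/8 = 3/8 = 0.375.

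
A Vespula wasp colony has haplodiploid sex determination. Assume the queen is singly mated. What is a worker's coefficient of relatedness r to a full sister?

Haplodiploid full sisters inherit their father's entire haploid genome identically (contributing 1/2) and on average half of their mother's contribution (1/2 · 1/2 = 1/4); r = 1/2 + 1/4 = 3/4.

0.75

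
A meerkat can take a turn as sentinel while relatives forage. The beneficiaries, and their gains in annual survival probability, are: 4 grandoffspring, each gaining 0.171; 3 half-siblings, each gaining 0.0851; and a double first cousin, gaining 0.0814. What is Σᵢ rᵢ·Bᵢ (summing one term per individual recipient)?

r to a grandoffspring = 1/4 (two parent–offspring links: r = (1/2)^2 = 1/4).
r to a half-sibling = 0.25 (half-sibs share one parent — one path of length 2: r = (1/2)^2 = 1/4).
r to a double first cousin = 1/4 (double first cousins share both grandparent pairs — four paths of length 4: r = 4·(1/2)^4 = 1/4).
Summing one r·B term per recipient: 4·0.25·0.171 + 3·0.25·0.0851 + 1·0.25·0.0814 = 0.255175.

0.255175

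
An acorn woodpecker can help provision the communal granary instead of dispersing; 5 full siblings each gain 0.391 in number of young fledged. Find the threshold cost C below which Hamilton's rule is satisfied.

0.9775

r to a full sibling = 0.5 (full sibs share both parents — two paths of length 2: r = 2·(1/2)^2 = 1/2).
Hamilton's rule: n·r·B > C, so the trait is favored while C < n·r·B = 5·0.5·0.391 = 0.9775.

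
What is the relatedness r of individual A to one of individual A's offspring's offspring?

Each parent–offspring link contributes a factor of 1/2, and independent paths through distinct common ancestors add.
Two parent–offspring links: r = (1/2)^2 = 1/4.

0.25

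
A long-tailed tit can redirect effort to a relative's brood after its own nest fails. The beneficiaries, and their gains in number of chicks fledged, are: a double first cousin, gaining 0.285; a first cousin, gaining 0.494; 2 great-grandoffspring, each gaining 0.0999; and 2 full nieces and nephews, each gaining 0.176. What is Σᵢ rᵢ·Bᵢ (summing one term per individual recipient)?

r to a double first cousin = 1/4 (double first cousins share both grandparent pairs — four paths of length 4: r = 4·(1/2)^4 = 1/4).
r to a first cousin = 0.125 (first cousins share one grandparent pair — two paths of length 4: r = 2·(1/2)^4 = 1/8).
r to a great-grandoffspring = 1/8 (three parent–offspring links: r = (1/2)^3 = 1/8).
r to a full niece or nephew = 1/4 (full aunt/uncle↔niece/nephew: two paths of length 3 through the shared grandparent pair: r = 2·(1/2)^3 = 1/4).
Summing one r·B term per recipient: 1·0.25·0.285 + 1·0.125·0.494 + 2·0.125·0.0999 + 2·0.25·0.176 = 0.245975.

0.245975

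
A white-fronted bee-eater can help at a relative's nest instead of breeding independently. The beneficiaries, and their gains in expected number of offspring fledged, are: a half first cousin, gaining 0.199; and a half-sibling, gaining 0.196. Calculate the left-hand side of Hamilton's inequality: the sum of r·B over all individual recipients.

r to a half first cousin = 0.0625 (half first cousins share one grandparent — one path of length 4: r = (1/2)^4 = 1/16).
r to a half-sibling = 0.25 (half-sibs share one parent — one path of length 2: r = (1/2)^2 = 1/4).
Summing one r·B term per recipient: 1·0.0625·0.199 + 1·0.25·0.196 = 0.0614375.

0.0614375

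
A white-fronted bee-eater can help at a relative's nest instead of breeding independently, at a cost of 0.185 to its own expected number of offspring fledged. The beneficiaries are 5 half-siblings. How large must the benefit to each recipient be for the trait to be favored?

r to a half-sibling = 0.25 (half-sibs share one parent — one path of length 2: r = (1/2)^2 = 1/4).
Hamilton's rule with n recipients of equal r: n·r·B > C, so B > C/(n·r) = 0.185/(5·0.25) = 0.148.

0.148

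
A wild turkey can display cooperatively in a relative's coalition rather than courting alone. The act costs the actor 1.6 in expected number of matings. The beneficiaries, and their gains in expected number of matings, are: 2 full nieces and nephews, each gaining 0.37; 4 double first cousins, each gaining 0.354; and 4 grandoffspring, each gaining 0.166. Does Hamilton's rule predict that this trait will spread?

Hamilton's rule: the trait is favored when the sum of r·B over every recipient exceeds the actor's cost C.
r to a full niece or nephew = 1/4 (full aunt/uncle↔niece/nephew: two paths of length 3 through the shared grandparent pair: r = 2·(1/2)^3 = 1/4).
r to a double first cousin = 0.25 (double first cousins share both grandparent pairs — four paths of length 4: r = 4·(1/2)^4 = 1/4).
r to a grandoffspring = 0.25 (two parent–offspring links: r = (1/2)^2 = 1/4).
Summing one r·B term per recipient: 2·0.25·0.37 + 4·0.25·0.354 + 4·0.25·0.166 = 0.705.
0.705 < 1.6: the indirect benefit is less than the cost.

No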